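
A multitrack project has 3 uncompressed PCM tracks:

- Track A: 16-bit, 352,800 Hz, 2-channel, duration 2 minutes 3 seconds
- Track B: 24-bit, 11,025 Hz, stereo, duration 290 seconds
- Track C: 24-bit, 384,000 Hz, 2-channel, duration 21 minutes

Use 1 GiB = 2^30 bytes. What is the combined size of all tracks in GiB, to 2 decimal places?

2.88 GiB

Track A: 2 minutes 3 seconds = 123 s; 352,800 × 123 × 2 × 2 = 173,577,600 bytes.
Track B: 11,025 × 290 × 3 × 2 = 19,183,500 bytes.
Track C: 21 minutes = 1,260 s; 384,000 × 1,260 × 3 × 2 = 2,903,040,000 bytes.
Total = 3,095,801,100 bytes = 2.88 GiB.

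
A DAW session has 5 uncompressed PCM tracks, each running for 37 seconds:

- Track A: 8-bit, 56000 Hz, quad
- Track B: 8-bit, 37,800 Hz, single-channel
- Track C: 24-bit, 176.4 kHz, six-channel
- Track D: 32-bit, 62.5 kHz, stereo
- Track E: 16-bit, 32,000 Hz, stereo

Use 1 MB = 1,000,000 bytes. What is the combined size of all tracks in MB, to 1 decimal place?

Track A: 56,000 × 37 × 1 × 4 = 8,288,000 bytes.
Track B: 37,800 × 37 × 1 × 1 = 1,398,600 bytes.
Track C: 176,400 × 37 × 3 × 6 = 117,482,400 bytes.
Track D: 62,500 × 37 × 4 × 2 = 18,500,000 bytes.
Track E: 32,000 × 37 × 2 × 2 = 4,736,000 bytes.
Total = 150,405,000 bytes = 150.4 MB.

150.4 MB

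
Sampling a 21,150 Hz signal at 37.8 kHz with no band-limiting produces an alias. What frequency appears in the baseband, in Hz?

16,650 Hz

Nyquist = 37,800/2 = 18,900 Hz; 21,150 Hz exceeds it.
Alias = |21,150 − 1×37,800| = |21,150 − 37,800| = 16,650 Hz.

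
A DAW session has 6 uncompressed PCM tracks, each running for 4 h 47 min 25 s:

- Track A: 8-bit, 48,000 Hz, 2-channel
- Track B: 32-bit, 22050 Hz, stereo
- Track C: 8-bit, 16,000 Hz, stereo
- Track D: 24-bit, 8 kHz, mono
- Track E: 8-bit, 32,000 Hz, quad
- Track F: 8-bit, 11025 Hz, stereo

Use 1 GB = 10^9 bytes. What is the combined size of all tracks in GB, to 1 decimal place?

4 h 47 min 25 s = 17,245 s.
Track A: 48,000 × 17,245 × 1 × 2 = 1,655,520,000 bytes.
Track B: 22,050 × 17,245 × 4 × 2 = 3,042,018,000 bytes.
Track C: 16,000 × 17,245 × 1 × 2 = 551,840,000 bytes.
Track D: 8,000 × 17,245 × 3 × 1 = 413,880,000 bytes.
Track E: 32,000 × 17,245 × 1 × 4 = 2,207,360,000 bytes.
Track F: 11,025 × 17,245 × 1 × 2 = 380,252,250 bytes.
Total = 8,250,870,250 bytes = 8.3 GB.

8.3 GB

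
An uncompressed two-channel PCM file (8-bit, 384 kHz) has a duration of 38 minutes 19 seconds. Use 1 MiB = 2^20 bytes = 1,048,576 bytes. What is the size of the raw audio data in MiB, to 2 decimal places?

1683.84 MiB

Duration = 38 minutes 19 seconds = 2,299 s.
Bytes = 384,000 samples/s × 2,299 s × 1 bytes/sample × 2 ch = 1,765,632,000 bytes.
1,765,632,000 / 1,048,576 = 1683.84 MiB.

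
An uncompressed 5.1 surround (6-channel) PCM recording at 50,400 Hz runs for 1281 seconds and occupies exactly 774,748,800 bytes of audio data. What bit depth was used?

16 bits

Bytes per sample = 774,748,800 / (50,400 × 1,281 × 6) = 774,748,800 / 387,374,400 = 2.
Bit depth = 2 × 8 = 16 bits.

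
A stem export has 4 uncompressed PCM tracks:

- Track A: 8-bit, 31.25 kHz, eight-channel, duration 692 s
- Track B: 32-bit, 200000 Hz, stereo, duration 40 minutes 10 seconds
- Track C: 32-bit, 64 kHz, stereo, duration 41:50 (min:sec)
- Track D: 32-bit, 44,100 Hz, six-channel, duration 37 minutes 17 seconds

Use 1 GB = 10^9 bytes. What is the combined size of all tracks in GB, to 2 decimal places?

7.68 GB

Track A: 31,250 × 692 × 1 × 8 = 173,000,000 bytes.
Track B: 40 minutes 10 seconds = 2,410 s; 200,000 × 2,410 × 4 × 2 = 3,856,000,000 bytes.
Track C: 41:50 (min:sec) = 2,510 s; 64,000 × 2,510 × 4 × 2 = 1,285,120,000 bytes.
Track D: 37 minutes 17 seconds = 2,237 s; 44,100 × 2,237 × 4 × 6 = 2,367,640,800 bytes.
Total = 7,681,760,800 bytes = 7.68 GB.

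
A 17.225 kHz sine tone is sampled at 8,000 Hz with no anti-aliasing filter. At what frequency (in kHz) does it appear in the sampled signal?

1.225 kHz

Nyquist = 8,000/2 = 4,000 Hz; 17,225 Hz exceeds it.
Alias = |17,225 − 2×8,000| = |17,225 − 16,000| = 1,225 Hz = 1.225 kHz.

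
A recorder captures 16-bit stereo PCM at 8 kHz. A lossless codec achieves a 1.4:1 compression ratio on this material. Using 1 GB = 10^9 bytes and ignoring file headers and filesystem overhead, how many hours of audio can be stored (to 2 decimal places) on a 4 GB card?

48.61 hours

Uncompressed byte rate = 8,000 × 2 × 2 = 32,000 bytes/s.
After 1.4:1 compression, effective rate ≈ 22857.14 bytes/s.
Capacity = 4 × 1,000,000,000 = 4,000,000,000 bytes.
4,000,000,000 / effective rate ≈ 175000 s → 48.61 hours.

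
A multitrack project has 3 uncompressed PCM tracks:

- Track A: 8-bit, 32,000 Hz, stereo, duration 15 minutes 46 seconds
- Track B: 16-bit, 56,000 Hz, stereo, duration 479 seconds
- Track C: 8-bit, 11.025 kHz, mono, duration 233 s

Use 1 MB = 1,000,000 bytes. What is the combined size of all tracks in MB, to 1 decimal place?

170.4 MB

Track A: 15 minutes 46 seconds = 946 s; 32,000 × 946 × 1 × 2 = 60,544,000 bytes.
Track B: 56,000 × 479 × 2 × 2 = 107,296,000 bytes.
Track C: 11,025 × 233 × 1 × 1 = 2,568,825 bytes.
Total = 170,408,825 bytes = 170.4 MB.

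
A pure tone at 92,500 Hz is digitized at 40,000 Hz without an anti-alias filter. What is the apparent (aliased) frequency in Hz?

12,500 Hz

Nyquist = 40,000/2 = 20,000 Hz; 92,500 Hz exceeds it.
Alias = |92,500 − 2×40,000| = |92,500 − 80,000| = 12,500 Hz.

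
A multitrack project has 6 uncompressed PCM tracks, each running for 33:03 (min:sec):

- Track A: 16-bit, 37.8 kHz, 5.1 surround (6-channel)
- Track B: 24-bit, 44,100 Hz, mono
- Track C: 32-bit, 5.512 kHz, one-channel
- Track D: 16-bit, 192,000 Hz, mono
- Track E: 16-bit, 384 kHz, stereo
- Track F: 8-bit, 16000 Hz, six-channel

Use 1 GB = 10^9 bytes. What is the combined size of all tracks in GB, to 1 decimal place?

5.2 GB

33:03 (min:sec) = 1,983 s.
Track A: 37,800 × 1,983 × 2 × 6 = 899,488,800 bytes.
Track B: 44,100 × 1,983 × 3 × 1 = 262,350,900 bytes.
Track C: 5,512 × 1,983 × 4 × 1 = 43,721,184 bytes.
Track D: 192,000 × 1,983 × 2 × 1 = 761,472,000 bytes.
Track E: 384,000 × 1,983 × 2 × 2 = 3,045,888,000 bytes.
Track F: 16,000 × 1,983 × 1 × 6 = 190,368,000 bytes.
Total = 5,203,288,884 bytes = 5.2 GB.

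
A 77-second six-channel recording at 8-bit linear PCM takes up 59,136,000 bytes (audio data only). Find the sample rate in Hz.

128,000 Hz

Bytes = sample_rate × seconds × bytes_per_sample × channels.
sample_rate = 59,136,000 / (77 × 1 × 6) = 59,136,000 / 462 = 128,000 Hz.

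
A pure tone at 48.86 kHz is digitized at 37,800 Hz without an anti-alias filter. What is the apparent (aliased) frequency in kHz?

11.06 kHz

Nyquist = 37,800/2 = 18,900 Hz; 48,860 Hz exceeds it.
Alias = |48,860 − 1×37,800| = |48,860 − 37,800| = 11,060 Hz = 11.06 kHz.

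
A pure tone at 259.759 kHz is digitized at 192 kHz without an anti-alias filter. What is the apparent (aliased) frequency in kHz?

Nyquist = 192,000/2 = 96,000 Hz; 259,759 Hz exceeds it.
Alias = |259,759 − 1×192,000| = |259,759 − 192,000| = 67,759 Hz = 67.759 kHz.

67.759 kHz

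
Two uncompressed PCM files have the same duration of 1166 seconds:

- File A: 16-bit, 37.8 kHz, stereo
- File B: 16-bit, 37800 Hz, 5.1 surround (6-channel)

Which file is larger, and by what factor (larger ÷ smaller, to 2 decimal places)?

File A: 37,800 × 2 × 2 = 151,200 bytes/s.
File B: 37,800 × 2 × 6 = 453,600 bytes/s.
File B is larger; ratio = 528,897,600 / 176,299,200 = 3.00.

File B, by a factor of 3.00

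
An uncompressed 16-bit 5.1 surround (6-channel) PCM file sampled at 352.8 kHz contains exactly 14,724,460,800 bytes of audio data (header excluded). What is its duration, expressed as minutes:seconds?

Byte rate = 352,800 × 2 × 6 = 4,233,600 bytes/s.
Duration = 14,724,460,800 / 4,233,600 = 3,478 s.
3,478 s = 57:58.

57:58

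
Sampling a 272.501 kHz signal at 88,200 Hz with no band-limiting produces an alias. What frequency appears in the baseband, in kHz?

7.901 kHz

Nyquist = 88,200/2 = 44,100 Hz; 272,501 Hz exceeds it.
Alias = |272,501 − 3×88,200| = |272,501 − 264,600| = 7,901 Hz = 7.901 kHz.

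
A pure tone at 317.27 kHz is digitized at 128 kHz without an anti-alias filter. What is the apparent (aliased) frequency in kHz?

Nyquist = 128,000/2 = 64,000 Hz; 317,270 Hz exceeds it.
Alias = |317,270 − 2×128,000| = |317,270 − 256,000| = 61,270 Hz = 61.27 kHz.

61.27 kHz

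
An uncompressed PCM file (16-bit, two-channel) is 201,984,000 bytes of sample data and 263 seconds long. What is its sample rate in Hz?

Bytes = sample_rate × seconds × bytes_per_sample × channels.
sample_rate = 201,984,000 / (263 × 2 × 2) = 201,984,000 / 1,052 = 192,000 Hz.

192,000 Hz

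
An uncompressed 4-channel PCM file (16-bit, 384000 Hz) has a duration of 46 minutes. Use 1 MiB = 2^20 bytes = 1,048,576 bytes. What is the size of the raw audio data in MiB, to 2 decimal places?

8085.94 MiB

Duration = 46 minutes = 2,760 s.
Bytes = 384,000 samples/s × 2,760 s × 2 bytes/sample × 4 ch = 8,478,720,000 bytes.
8,478,720,000 / 1,048,576 = 8085.94 MiB.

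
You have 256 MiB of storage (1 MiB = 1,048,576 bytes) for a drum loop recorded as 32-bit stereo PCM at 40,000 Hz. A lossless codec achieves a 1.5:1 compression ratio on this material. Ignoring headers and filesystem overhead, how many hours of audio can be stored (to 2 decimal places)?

Uncompressed byte rate = 40,000 × 4 × 2 = 320,000 bytes/s.
After 1.5:1 compression, effective rate ≈ 213333.33 bytes/s.
Capacity = 256 × 1,048,576 = 268,435,456 bytes.
268,435,456 / effective rate ≈ 1258.29 s → 0.35 hours.

0.35 hours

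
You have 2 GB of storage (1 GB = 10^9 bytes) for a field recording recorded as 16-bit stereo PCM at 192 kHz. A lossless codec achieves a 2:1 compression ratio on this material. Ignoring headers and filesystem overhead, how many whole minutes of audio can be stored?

Uncompressed byte rate = 192,000 × 2 × 2 = 768,000 bytes/s.
After 2:1 compression, effective rate ≈ 384000 bytes/s.
Capacity = 2 × 1,000,000,000 = 2,000,000,000 bytes.
2,000,000,000 / effective rate ≈ 5208.33 s → 86 minutes.

86 minutes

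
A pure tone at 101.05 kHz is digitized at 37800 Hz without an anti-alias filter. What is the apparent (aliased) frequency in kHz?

Nyquist = 37,800/2 = 18,900 Hz; 101,050 Hz exceeds it.
Alias = |101,050 − 3×37,800| = |101,050 − 113,400| = 12,350 Hz = 12.35 kHz.

12.35 kHz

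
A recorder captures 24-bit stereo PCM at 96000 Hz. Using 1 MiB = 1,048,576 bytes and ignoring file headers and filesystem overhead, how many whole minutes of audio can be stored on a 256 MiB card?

Uncompressed byte rate = 96,000 × 3 × 2 = 576,000 bytes/s.
Capacity = 256 × 1,048,576 = 268,435,456 bytes.
268,435,456 / 576,000 ≈ 466.03 s → 7 minutes.

7 minutes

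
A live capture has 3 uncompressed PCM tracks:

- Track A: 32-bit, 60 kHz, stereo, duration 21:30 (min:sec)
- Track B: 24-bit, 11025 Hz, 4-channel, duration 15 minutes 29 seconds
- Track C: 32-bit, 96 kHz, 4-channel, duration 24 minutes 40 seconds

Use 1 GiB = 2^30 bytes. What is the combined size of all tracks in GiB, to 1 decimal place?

Track A: 21:30 (min:sec) = 1,290 s; 60,000 × 1,290 × 4 × 2 = 619,200,000 bytes.
Track B: 15 minutes 29 seconds = 929 s; 11,025 × 929 × 3 × 4 = 122,906,700 bytes.
Track C: 24 minutes 40 seconds = 1,480 s; 96,000 × 1,480 × 4 × 4 = 2,273,280,000 bytes.
Total = 3,015,386,700 bytes = 2.8 GiB.

2.8 GiB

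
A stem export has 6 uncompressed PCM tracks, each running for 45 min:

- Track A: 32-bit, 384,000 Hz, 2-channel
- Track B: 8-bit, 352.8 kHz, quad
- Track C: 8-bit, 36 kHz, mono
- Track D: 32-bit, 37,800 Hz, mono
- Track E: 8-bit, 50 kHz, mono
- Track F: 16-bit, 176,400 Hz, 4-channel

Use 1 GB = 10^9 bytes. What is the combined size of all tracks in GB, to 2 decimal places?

45 min = 2,700 s.
Track A: 384,000 × 2,700 × 4 × 2 = 8,294,400,000 bytes.
Track B: 352,800 × 2,700 × 1 × 4 = 3,810,240,000 bytes.
Track C: 36,000 × 2,700 × 1 × 1 = 97,200,000 bytes.
Track D: 37,800 × 2,700 × 4 × 1 = 408,240,000 bytes.
Track E: 50,000 × 2,700 × 1 × 1 = 135,000,000 bytes.
Track F: 176,400 × 2,700 × 2 × 4 = 3,810,240,000 bytes.
Total = 16,555,320,000 bytes = 16.56 GB.

16.56 GB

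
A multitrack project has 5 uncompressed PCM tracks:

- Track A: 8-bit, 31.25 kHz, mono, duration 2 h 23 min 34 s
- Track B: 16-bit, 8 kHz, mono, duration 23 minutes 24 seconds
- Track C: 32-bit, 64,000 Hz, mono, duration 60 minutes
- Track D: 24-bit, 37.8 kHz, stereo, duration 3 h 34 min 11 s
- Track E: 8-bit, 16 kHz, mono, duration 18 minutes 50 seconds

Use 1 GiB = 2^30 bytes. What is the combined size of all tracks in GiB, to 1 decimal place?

Track A: 2 h 23 min 34 s = 8,614 s; 31,250 × 8,614 × 1 × 1 = 269,187,500 bytes.
Track B: 23 minutes 24 seconds = 1,404 s; 8,000 × 1,404 × 2 × 1 = 22,464,000 bytes.
Track C: 60 minutes = 3,600 s; 64,000 × 3,600 × 4 × 1 = 921,600,000 bytes.
Track D: 3 h 34 min 11 s = 12,851 s; 37,800 × 12,851 × 3 × 2 = 2,914,606,800 bytes.
Track E: 18 minutes 50 seconds = 1,130 s; 16,000 × 1,130 × 1 × 1 = 18,080,000 bytes.
Total = 4,145,938,300 bytes = 3.9 GiB.

3.9 GiB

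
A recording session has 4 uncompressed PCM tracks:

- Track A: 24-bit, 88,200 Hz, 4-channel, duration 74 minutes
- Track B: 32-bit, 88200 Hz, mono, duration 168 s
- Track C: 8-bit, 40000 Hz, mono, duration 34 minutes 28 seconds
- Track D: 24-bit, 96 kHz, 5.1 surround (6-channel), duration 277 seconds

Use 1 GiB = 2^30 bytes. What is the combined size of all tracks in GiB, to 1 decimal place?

5.0 GiB

Track A: 74 minutes = 4,440 s; 88,200 × 4,440 × 3 × 4 = 4,699,296,000 bytes.
Track B: 88,200 × 168 × 4 × 1 = 59,270,400 bytes.
Track C: 34 minutes 28 seconds = 2,068 s; 40,000 × 2,068 × 1 × 1 = 82,720,000 bytes.
Track D: 96,000 × 277 × 3 × 6 = 478,656,000 bytes.
Total = 5,319,942,400 bytes = 5.0 GiB.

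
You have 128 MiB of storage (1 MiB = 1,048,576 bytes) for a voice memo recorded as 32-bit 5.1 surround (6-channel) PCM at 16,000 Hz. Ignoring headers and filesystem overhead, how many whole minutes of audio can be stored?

5 minutes

Uncompressed byte rate = 16,000 × 4 × 6 = 384,000 bytes/s.
Capacity = 128 × 1,048,576 = 134,217,728 bytes.
134,217,728 / 384,000 ≈ 349.53 s → 5 minutes.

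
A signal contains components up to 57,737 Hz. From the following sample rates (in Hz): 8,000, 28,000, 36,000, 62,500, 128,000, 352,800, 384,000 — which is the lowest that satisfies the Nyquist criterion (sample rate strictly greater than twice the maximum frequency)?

Need sample rate > 2 × 57,737 = 115,474 Hz.
Lowest listed rate above 115,474 Hz is 128,000 Hz.

128,000 Hz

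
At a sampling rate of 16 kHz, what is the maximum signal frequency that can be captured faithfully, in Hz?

8,000 Hz

Nyquist frequency = sample rate / 2 = 16,000 / 2 = 8,000 Hz.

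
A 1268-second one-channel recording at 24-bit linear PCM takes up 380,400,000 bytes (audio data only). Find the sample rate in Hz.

Bytes = sample_rate × seconds × bytes_per_sample × channels.
sample_rate = 380,400,000 / (1,268 × 3 × 1) = 380,400,000 / 3,804 = 100,000 Hz.

100,000 Hz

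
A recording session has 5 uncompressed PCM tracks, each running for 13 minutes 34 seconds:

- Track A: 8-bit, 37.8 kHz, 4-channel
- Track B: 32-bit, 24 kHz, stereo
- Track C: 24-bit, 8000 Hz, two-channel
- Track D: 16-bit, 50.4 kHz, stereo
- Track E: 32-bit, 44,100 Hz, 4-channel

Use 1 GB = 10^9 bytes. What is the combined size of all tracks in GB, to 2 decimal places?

1.06 GB

13 minutes 34 seconds = 814 s.
Track A: 37,800 × 814 × 1 × 4 = 123,076,800 bytes.
Track B: 24,000 × 814 × 4 × 2 = 156,288,000 bytes.
Track C: 8,000 × 814 × 3 × 2 = 39,072,000 bytes.
Track D: 50,400 × 814 × 2 × 2 = 164,102,400 bytes.
Track E: 44,100 × 814 × 4 × 4 = 574,358,400 bytes.
Total = 1,056,897,600 bytes = 1.06 GB.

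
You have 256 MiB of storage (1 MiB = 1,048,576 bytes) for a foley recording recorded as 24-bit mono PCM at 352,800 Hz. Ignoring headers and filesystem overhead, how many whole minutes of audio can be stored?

Uncompressed byte rate = 352,800 × 3 × 1 = 1,058,400 bytes/s.
Capacity = 256 × 1,048,576 = 268,435,456 bytes.
268,435,456 / 1,058,400 ≈ 253.62 s → 4 minutes.

4 minutes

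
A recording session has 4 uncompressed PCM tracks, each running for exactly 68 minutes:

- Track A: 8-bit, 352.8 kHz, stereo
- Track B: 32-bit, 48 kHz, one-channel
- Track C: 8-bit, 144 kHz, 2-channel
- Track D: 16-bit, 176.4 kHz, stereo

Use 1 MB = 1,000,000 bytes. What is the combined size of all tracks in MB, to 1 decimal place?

7716.1 MB

exactly 68 minutes = 4,080 s.
Track A: 352,800 × 4,080 × 1 × 2 = 2,878,848,000 bytes.
Track B: 48,000 × 4,080 × 4 × 1 = 783,360,000 bytes.
Track C: 144,000 × 4,080 × 1 × 2 = 1,175,040,000 bytes.
Track D: 176,400 × 4,080 × 2 × 2 = 2,878,848,000 bytes.
Total = 7,716,096,000 bytes = 7716.1 MB.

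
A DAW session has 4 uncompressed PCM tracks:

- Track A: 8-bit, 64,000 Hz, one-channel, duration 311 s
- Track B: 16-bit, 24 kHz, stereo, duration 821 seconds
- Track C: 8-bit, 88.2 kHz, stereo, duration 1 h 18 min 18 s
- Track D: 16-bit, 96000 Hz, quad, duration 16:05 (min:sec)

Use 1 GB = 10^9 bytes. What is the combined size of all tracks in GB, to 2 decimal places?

1.67 GB

Track A: 64,000 × 311 × 1 × 1 = 19,904,000 bytes.
Track B: 24,000 × 821 × 2 × 2 = 78,816,000 bytes.
Track C: 1 h 18 min 18 s = 4,698 s; 88,200 × 4,698 × 1 × 2 = 828,727,200 bytes.
Track D: 16:05 (min:sec) = 965 s; 96,000 × 965 × 2 × 4 = 741,120,000 bytes.
Total = 1,668,567,200 bytes = 1.67 GB.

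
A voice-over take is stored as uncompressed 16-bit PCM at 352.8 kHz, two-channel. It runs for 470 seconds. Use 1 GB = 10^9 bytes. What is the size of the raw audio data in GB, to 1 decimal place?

0.7 GB

Bytes = 352,800 samples/s × 470 s × 2 bytes/sample × 2 ch = 663,264,000 bytes.
663,264,000 / 1,000,000,000 = 0.7 GB.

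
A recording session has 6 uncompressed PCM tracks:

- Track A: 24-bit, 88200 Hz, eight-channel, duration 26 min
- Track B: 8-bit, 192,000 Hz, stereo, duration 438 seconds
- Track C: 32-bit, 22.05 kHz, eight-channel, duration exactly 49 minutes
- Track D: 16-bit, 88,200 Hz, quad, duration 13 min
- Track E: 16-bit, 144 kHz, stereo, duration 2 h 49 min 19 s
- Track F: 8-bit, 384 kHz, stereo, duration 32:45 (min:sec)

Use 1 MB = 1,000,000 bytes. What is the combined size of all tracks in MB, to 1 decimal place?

13455.9 MB

Track A: 26 min = 1,560 s; 88,200 × 1,560 × 3 × 8 = 3,302,208,000 bytes.
Track B: 192,000 × 438 × 1 × 2 = 168,192,000 bytes.
Track C: exactly 49 minutes = 2,940 s; 22,050 × 2,940 × 4 × 8 = 2,074,464,000 bytes.
Track D: 13 min = 780 s; 88,200 × 780 × 2 × 4 = 550,368,000 bytes.
Track E: 2 h 49 min 19 s = 10,159 s; 144,000 × 10,159 × 2 × 2 = 5,851,584,000 bytes.
Track F: 32:45 (min:sec) = 1,965 s; 384,000 × 1,965 × 1 × 2 = 1,509,120,000 bytes.
Total = 13,455,936,000 bytes = 13455.9 MB.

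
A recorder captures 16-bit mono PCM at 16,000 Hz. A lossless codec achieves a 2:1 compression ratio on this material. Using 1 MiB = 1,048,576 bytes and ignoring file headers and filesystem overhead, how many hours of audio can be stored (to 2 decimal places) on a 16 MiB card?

0.29 hours

Uncompressed byte rate = 16,000 × 2 × 1 = 32,000 bytes/s.
After 2:1 compression, effective rate ≈ 16000 bytes/s.
Capacity = 16 × 1,048,576 = 16,777,216 bytes.
16,777,216 / effective rate ≈ 1048.58 s → 0.29 hours.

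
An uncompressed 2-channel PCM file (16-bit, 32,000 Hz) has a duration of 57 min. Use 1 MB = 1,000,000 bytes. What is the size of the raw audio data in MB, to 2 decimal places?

Duration = 57 min = 3,420 s.
Bytes = 32,000 samples/s × 3,420 s × 2 bytes/sample × 2 ch = 437,760,000 bytes.
437,760,000 / 1,000,000 = 437.76 MB.

437.76 MB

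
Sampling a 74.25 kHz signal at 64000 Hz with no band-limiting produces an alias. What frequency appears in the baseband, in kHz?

10.25 kHz

Nyquist = 64,000/2 = 32,000 Hz; 74,250 Hz exceeds it.
Alias = |74,250 − 1×64,000| = |74,250 − 64,000| = 10,250 Hz = 10.25 kHz.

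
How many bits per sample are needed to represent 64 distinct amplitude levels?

6 bits

log2(64) = 6.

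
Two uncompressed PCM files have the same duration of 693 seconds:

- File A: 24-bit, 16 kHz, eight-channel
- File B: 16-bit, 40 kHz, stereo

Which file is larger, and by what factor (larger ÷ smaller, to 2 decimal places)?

File A, by a factor of 2.40

File A: 16,000 × 3 × 8 = 384,000 bytes/s.
File B: 40,000 × 2 × 2 = 160,000 bytes/s.
File A is larger; ratio = 266,112,000 / 110,880,000 = 2.40.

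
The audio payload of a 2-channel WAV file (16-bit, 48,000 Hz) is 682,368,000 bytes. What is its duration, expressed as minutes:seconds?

Byte rate = 48,000 × 2 × 2 = 192,000 bytes/s.
Duration = 682,368,000 / 192,000 = 3,554 s.
3,554 s = 59:14.

59:14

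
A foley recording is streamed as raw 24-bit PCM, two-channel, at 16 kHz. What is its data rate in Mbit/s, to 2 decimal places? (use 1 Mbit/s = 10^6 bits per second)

0.77 Mbit/s

Bit rate = 16,000 × 24 × 2 = 768,000 bits/s.
= 0.77 Mbit/s.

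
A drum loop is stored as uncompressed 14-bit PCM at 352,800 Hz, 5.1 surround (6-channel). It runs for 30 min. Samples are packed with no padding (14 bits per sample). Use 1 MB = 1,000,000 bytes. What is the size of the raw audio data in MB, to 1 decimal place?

Duration = 30 min = 1,800 s.
Bits = 352,800 × 1,800 × 14 × 6 = 53,343,360,000 bits = 6,667,920,000 bytes.
6,667,920,000 / 1,000,000 = 6667.9 MB.

6667.9 MB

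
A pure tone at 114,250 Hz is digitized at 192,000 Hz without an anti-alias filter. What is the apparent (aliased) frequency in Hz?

77,750 Hz

Nyquist = 192,000/2 = 96,000 Hz; 114,250 Hz exceeds it.
Alias = |114,250 − 1×192,000| = |114,250 − 192,000| = 77,750 Hz.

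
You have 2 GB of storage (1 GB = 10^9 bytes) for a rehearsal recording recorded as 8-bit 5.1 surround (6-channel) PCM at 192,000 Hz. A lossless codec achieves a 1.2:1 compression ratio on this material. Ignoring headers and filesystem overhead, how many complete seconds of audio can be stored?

Uncompressed byte rate = 192,000 × 1 × 6 = 1,152,000 bytes/s.
After 1.2:1 compression, effective rate ≈ 960000 bytes/s.
Capacity = 2 × 1,000,000,000 = 2,000,000,000 bytes.
2,000,000,000 / effective rate ≈ 2083.33 s → 2,083 seconds.

2,083 seconds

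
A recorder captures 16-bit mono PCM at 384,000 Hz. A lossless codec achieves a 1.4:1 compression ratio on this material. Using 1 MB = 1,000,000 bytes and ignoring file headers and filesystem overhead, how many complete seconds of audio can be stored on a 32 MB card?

Uncompressed byte rate = 384,000 × 2 × 1 = 768,000 bytes/s.
After 1.4:1 compression, effective rate ≈ 548571.43 bytes/s.
Capacity = 32 × 1,000,000 = 32,000,000 bytes.
32,000,000 / effective rate ≈ 58.33 s → 58 seconds.

58 seconds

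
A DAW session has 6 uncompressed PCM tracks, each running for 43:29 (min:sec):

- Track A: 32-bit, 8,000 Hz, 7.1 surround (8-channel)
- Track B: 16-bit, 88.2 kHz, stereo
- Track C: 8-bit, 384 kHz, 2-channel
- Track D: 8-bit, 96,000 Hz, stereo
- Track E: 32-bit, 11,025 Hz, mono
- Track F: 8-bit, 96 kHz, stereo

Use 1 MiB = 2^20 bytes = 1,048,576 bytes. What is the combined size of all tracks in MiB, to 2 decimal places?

43:29 (min:sec) = 2,609 s.
Track A: 8,000 × 2,609 × 4 × 8 = 667,904,000 bytes.
Track B: 88,200 × 2,609 × 2 × 2 = 920,455,200 bytes.
Track C: 384,000 × 2,609 × 1 × 2 = 2,003,712,000 bytes.
Track D: 96,000 × 2,609 × 1 × 2 = 500,928,000 bytes.
Track E: 11,025 × 2,609 × 4 × 1 = 115,056,900 bytes.
Track F: 96,000 × 2,609 × 1 × 2 = 500,928,000 bytes.
Total = 4,708,984,100 bytes = 4490.84 MiB.

4490.84 MiB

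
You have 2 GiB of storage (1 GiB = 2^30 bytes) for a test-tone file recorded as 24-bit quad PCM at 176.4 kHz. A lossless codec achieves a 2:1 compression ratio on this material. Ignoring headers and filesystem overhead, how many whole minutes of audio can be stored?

Uncompressed byte rate = 176,400 × 3 × 4 = 2,116,800 bytes/s.
After 2:1 compression, effective rate ≈ 1058400 bytes/s.
Capacity = 2 × 1,073,741,824 = 2,147,483,648 bytes.
2,147,483,648 / effective rate ≈ 2028.99 s → 33 minutes.

33 minutes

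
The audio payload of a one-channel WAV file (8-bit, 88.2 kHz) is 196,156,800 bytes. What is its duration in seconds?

2,224 seconds

Byte rate = 88,200 × 1 × 1 = 88,200 bytes/s.
Duration = 196,156,800 / 88,200 = 2,224 s.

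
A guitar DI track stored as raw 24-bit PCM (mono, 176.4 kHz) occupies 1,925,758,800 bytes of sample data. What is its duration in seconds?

Byte rate = 176,400 × 3 × 1 = 529,200 bytes/s.
Duration = 1,925,758,800 / 529,200 = 3,639 s.

3,639 seconds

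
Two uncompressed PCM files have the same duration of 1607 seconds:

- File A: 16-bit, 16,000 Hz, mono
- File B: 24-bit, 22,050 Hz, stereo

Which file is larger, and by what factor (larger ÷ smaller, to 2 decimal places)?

File A: 16,000 × 2 × 1 = 32,000 bytes/s.
File B: 22,050 × 3 × 2 = 132,300 bytes/s.
File B is larger; ratio = 212,606,100 / 51,424,000 = 4.13.

File B, by a factor of 4.13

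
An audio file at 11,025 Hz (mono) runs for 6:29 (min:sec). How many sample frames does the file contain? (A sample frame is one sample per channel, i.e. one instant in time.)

4,288,725 sample frames

6:29 (min:sec) = 389 s.
11,025 samples/s × 389 s = 4,288,725 frames.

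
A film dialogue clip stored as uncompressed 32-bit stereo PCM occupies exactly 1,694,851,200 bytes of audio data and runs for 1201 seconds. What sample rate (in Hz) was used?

Bytes = sample_rate × seconds × bytes_per_sample × channels.
sample_rate = 1,694,851,200 / (1,201 × 4 × 2) = 1,694,851,200 / 9,608 = 176,400 Hz.

176,400 Hz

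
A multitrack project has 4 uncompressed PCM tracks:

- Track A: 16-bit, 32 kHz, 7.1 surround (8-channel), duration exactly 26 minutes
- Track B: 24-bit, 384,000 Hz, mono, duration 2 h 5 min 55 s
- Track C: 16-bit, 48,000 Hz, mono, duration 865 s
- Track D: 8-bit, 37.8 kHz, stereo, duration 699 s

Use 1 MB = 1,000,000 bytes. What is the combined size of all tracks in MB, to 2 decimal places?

Track A: exactly 26 minutes = 1,560 s; 32,000 × 1,560 × 2 × 8 = 798,720,000 bytes.
Track B: 2 h 5 min 55 s = 7,555 s; 384,000 × 7,555 × 3 × 1 = 8,703,360,000 bytes.
Track C: 48,000 × 865 × 2 × 1 = 83,040,000 bytes.
Track D: 37,800 × 699 × 1 × 2 = 52,844,400 bytes.
Total = 9,637,964,400 bytes = 9637.96 MB.

9637.96 MB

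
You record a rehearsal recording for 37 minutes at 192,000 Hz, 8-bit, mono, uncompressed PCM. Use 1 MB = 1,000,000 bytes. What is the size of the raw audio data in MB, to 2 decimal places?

426.24 MB

Duration = 37 minutes = 2,220 s.
Bytes = 192,000 samples/s × 2,220 s × 1 bytes/sample × 1 ch = 426,240,000 bytes.
426,240,000 / 1,000,000 = 426.24 MB.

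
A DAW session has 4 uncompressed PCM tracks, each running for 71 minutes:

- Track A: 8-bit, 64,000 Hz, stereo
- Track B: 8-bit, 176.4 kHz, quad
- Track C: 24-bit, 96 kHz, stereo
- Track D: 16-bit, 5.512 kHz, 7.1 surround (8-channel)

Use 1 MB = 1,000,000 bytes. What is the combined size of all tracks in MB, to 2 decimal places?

6380.59 MB

71 minutes = 4,260 s.
Track A: 64,000 × 4,260 × 1 × 2 = 545,280,000 bytes.
Track B: 176,400 × 4,260 × 1 × 4 = 3,005,856,000 bytes.
Track C: 96,000 × 4,260 × 3 × 2 = 2,453,760,000 bytes.
Track D: 5,512 × 4,260 × 2 × 8 = 375,697,920 bytes.
Total = 6,380,593,920 bytes = 6380.59 MB.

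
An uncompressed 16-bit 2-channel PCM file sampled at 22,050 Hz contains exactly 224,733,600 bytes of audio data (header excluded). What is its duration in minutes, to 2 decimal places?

42.47 minutes

Byte rate = 22,050 × 2 × 2 = 88,200 bytes/s.
Duration = 224,733,600 / 88,200 = 2,548 s.
2,548 s / 60 = 42.47 minutes.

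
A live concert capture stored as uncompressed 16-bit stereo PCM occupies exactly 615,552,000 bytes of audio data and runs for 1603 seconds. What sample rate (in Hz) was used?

96,000 Hz

Bytes = sample_rate × seconds × bytes_per_sample × channels.
sample_rate = 615,552,000 / (1,603 × 2 × 2) = 615,552,000 / 6,412 = 96,000 Hz.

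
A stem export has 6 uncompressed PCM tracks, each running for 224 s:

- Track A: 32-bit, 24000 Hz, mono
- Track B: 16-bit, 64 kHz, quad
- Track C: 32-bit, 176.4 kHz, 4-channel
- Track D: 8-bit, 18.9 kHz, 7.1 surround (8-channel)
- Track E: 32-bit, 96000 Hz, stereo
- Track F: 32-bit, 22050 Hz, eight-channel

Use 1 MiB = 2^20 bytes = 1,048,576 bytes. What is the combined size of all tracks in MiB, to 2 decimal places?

Track A: 24,000 × 224 × 4 × 1 = 21,504,000 bytes.
Track B: 64,000 × 224 × 2 × 4 = 114,688,000 bytes.
Track C: 176,400 × 224 × 4 × 4 = 632,217,600 bytes.
Track D: 18,900 × 224 × 1 × 8 = 33,868,800 bytes.
Track E: 96,000 × 224 × 4 × 2 = 172,032,000 bytes.
Track F: 22,050 × 224 × 4 × 8 = 158,054,400 bytes.
Total = 1,132,364,800 bytes = 1079.91 MiB.

1079.91 MiB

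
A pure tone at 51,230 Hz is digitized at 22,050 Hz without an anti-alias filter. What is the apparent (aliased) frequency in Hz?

Nyquist = 22,050/2 = 11,025 Hz; 51,230 Hz exceeds it.
Alias = |51,230 − 2×22,050| = |51,230 − 44,100| = 7,130 Hz.

7,130 Hz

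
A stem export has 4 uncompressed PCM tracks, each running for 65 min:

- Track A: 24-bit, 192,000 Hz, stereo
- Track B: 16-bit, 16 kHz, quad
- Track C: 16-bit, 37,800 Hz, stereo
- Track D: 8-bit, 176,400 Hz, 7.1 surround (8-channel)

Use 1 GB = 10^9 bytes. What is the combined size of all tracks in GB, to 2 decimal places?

11.09 GB

65 min = 3,900 s.
Track A: 192,000 × 3,900 × 3 × 2 = 4,492,800,000 bytes.
Track B: 16,000 × 3,900 × 2 × 4 = 499,200,000 bytes.
Track C: 37,800 × 3,900 × 2 × 2 = 589,680,000 bytes.
Track D: 176,400 × 3,900 × 1 × 8 = 5,503,680,000 bytes.
Total = 11,085,360,000 bytes = 11.09 GB.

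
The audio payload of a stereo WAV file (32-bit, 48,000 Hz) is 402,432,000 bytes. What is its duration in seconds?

Byte rate = 48,000 × 4 × 2 = 384,000 bytes/s.
Duration = 402,432,000 / 384,000 = 1,048 s.

1,048 seconds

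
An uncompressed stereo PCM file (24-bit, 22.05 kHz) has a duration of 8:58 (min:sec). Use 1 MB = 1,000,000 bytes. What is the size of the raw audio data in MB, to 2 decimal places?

71.18 MB

Duration = 8:58 (min:sec) = 538 s.
Bytes = 22,050 samples/s × 538 s × 3 bytes/sample × 2 ch = 71,177,400 bytes.
71,177,400 / 1,000,000 = 71.18 MB.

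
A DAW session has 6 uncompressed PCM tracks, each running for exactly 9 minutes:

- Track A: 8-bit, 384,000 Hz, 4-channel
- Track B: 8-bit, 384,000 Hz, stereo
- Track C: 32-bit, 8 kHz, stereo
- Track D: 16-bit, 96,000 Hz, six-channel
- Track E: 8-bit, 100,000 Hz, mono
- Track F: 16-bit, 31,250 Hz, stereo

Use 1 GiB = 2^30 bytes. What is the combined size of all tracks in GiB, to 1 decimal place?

exactly 9 minutes = 540 s.
Track A: 384,000 × 540 × 1 × 4 = 829,440,000 bytes.
Track B: 384,000 × 540 × 1 × 2 = 414,720,000 bytes.
Track C: 8,000 × 540 × 4 × 2 = 34,560,000 bytes.
Track D: 96,000 × 540 × 2 × 6 = 622,080,000 bytes.
Track E: 100,000 × 540 × 1 × 1 = 54,000,000 bytes.
Track F: 31,250 × 540 × 2 × 2 = 67,500,000 bytes.
Total = 2,022,300,000 bytes = 1.9 GiB.

1.9 GiB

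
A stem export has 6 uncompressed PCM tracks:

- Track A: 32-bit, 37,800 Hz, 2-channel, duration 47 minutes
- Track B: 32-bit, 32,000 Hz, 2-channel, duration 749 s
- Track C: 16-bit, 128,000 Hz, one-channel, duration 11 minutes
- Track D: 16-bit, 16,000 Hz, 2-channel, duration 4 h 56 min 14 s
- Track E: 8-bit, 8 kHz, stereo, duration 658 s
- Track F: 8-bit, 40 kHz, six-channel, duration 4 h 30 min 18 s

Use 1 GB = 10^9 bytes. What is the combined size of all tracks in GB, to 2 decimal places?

6.25 GB

Track A: 47 minutes = 2,820 s; 37,800 × 2,820 × 4 × 2 = 852,768,000 bytes.
Track B: 32,000 × 749 × 4 × 2 = 191,744,000 bytes.
Track C: 11 minutes = 660 s; 128,000 × 660 × 2 × 1 = 168,960,000 bytes.
Track D: 4 h 56 min 14 s = 17,774 s; 16,000 × 17,774 × 2 × 2 = 1,137,536,000 bytes.
Track E: 8,000 × 658 × 1 × 2 = 10,528,000 bytes.
Track F: 4 h 30 min 18 s = 16,218 s; 40,000 × 16,218 × 1 × 6 = 3,892,320,000 bytes.
Total = 6,253,856,000 bytes = 6.25 GB.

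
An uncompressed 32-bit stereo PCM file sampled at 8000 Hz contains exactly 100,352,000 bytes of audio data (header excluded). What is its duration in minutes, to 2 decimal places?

26.13 minutes

Byte rate = 8,000 × 4 × 2 = 64,000 bytes/s.
Duration = 100,352,000 / 64,000 = 1,568 s.
1,568 s / 60 = 26.13 minutes.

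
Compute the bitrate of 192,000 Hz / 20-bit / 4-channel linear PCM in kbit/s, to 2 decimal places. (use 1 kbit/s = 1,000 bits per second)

Bit rate = 192,000 × 20 × 4 = 15,360,000 bits/s.
= 15360.00 kbit/s.

15360.00 kbit/s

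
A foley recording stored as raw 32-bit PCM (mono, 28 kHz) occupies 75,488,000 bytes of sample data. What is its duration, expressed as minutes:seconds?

Byte rate = 28,000 × 4 × 1 = 112,000 bytes/s.
Duration = 75,488,000 / 112,000 = 674 s.
674 s = 11:14.

11:14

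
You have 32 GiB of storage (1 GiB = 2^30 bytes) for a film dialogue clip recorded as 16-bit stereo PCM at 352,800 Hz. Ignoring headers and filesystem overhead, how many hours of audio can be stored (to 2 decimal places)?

6.76 hours

Uncompressed byte rate = 352,800 × 2 × 2 = 1,411,200 bytes/s.
Capacity = 32 × 1,073,741,824 = 34,359,738,368 bytes.
34,359,738,368 / 1,411,200 ≈ 24347.89 s → 6.76 hours.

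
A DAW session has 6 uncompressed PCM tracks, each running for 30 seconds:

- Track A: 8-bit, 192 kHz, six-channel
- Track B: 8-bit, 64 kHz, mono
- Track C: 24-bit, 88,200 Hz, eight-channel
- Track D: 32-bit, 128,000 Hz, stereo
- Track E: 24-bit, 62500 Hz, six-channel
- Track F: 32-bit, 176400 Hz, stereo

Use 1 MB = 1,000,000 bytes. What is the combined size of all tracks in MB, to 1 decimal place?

206.8 MB

Track A: 192,000 × 30 × 1 × 6 = 34,560,000 bytes.
Track B: 64,000 × 30 × 1 × 1 = 1,920,000 bytes.
Track C: 88,200 × 30 × 3 × 8 = 63,504,000 bytes.
Track D: 128,000 × 30 × 4 × 2 = 30,720,000 bytes.
Track E: 62,500 × 30 × 3 × 6 = 33,750,000 bytes.
Track F: 176,400 × 30 × 4 × 2 = 42,336,000 bytes.
Total = 206,790,000 bytes = 206.8 MB.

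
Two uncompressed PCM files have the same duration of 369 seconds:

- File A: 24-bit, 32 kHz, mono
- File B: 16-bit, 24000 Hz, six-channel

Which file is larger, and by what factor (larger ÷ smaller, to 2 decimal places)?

File A: 32,000 × 3 × 1 = 96,000 bytes/s.
File B: 24,000 × 2 × 6 = 288,000 bytes/s.
File B is larger; ratio = 106,272,000 / 35,424,000 = 3.00.

File B, by a factor of 3.00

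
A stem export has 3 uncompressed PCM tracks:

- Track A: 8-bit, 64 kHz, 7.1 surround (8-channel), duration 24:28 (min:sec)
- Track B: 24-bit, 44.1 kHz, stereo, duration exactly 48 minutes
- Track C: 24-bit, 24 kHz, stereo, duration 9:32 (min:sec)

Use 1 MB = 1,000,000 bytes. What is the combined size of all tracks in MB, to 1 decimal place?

1596.0 MB

Track A: 24:28 (min:sec) = 1,468 s; 64,000 × 1,468 × 1 × 8 = 751,616,000 bytes.
Track B: exactly 48 minutes = 2,880 s; 44,100 × 2,880 × 3 × 2 = 762,048,000 bytes.
Track C: 9:32 (min:sec) = 572 s; 24,000 × 572 × 3 × 2 = 82,368,000 bytes.
Total = 1,596,032,000 bytes = 1596.0 MB.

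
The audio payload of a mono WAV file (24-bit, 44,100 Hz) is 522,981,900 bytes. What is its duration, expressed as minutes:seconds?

Byte rate = 44,100 × 3 × 1 = 132,300 bytes/s.
Duration = 522,981,900 / 132,300 = 3,953 s.
3,953 s = 65:53.

65:53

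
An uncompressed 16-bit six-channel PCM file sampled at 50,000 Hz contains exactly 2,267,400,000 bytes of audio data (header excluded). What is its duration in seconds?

Byte rate = 50,000 × 2 × 6 = 600,000 bytes/s.
Duration = 2,267,400,000 / 600,000 = 3,779 s.

3,779 seconds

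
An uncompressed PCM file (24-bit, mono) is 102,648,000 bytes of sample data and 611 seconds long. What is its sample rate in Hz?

56,000 Hz

Bytes = sample_rate × seconds × bytes_per_sample × channels.
sample_rate = 102,648,000 / (611 × 3 × 1) = 102,648,000 / 1,833 = 56,000 Hz.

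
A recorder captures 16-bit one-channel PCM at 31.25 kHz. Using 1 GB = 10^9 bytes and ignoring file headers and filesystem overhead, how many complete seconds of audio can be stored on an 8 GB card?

Uncompressed byte rate = 31,250 × 2 × 1 = 62,500 bytes/s.
Capacity = 8 × 1,000,000,000 = 8,000,000,000 bytes.
8,000,000,000 / 62,500 ≈ 128000 s → 128,000 seconds.

128,000 seconds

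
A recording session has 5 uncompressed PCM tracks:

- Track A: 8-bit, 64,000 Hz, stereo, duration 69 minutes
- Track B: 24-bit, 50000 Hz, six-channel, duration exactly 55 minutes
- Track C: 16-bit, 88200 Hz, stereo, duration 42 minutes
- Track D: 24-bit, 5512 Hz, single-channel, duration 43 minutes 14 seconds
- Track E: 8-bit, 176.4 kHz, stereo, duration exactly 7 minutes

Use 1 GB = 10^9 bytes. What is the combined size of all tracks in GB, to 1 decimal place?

Track A: 69 minutes = 4,140 s; 64,000 × 4,140 × 1 × 2 = 529,920,000 bytes.
Track B: exactly 55 minutes = 3,300 s; 50,000 × 3,300 × 3 × 6 = 2,970,000,000 bytes.
Track C: 42 minutes = 2,520 s; 88,200 × 2,520 × 2 × 2 = 889,056,000 bytes.
Track D: 43 minutes 14 seconds = 2,594 s; 5,512 × 2,594 × 3 × 1 = 42,894,384 bytes.
Track E: exactly 7 minutes = 420 s; 176,400 × 420 × 1 × 2 = 148,176,000 bytes.
Total = 4,580,046,384 bytes = 4.6 GB.

4.6 GB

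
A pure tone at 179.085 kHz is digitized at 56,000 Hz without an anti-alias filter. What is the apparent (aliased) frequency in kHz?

11.085 kHz

Nyquist = 56,000/2 = 28,000 Hz; 179,085 Hz exceeds it.
Alias = |179,085 − 3×56,000| = |179,085 − 168,000| = 11,085 Hz = 11.085 kHz.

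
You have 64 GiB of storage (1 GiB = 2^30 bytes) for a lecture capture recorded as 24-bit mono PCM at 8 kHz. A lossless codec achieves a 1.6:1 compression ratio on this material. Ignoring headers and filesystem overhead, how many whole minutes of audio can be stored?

76,354 minutes

Uncompressed byte rate = 8,000 × 3 × 1 = 24,000 bytes/s.
After 1.6:1 compression, effective rate ≈ 15000 bytes/s.
Capacity = 64 × 1,073,741,824 = 68,719,476,736 bytes.
68,719,476,736 / effective rate ≈ 4581298.45 s → 76,354 minutes.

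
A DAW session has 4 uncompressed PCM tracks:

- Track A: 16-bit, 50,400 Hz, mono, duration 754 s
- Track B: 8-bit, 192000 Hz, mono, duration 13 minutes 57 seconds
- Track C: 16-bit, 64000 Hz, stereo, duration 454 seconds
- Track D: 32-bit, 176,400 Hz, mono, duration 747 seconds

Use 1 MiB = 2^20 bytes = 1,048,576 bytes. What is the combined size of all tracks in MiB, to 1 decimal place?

Track A: 50,400 × 754 × 2 × 1 = 76,003,200 bytes.
Track B: 13 minutes 57 seconds = 837 s; 192,000 × 837 × 1 × 1 = 160,704,000 bytes.
Track C: 64,000 × 454 × 2 × 2 = 116,224,000 bytes.
Track D: 176,400 × 747 × 4 × 1 = 527,083,200 bytes.
Total = 880,014,400 bytes = 839.2 MiB.

839.2 MiB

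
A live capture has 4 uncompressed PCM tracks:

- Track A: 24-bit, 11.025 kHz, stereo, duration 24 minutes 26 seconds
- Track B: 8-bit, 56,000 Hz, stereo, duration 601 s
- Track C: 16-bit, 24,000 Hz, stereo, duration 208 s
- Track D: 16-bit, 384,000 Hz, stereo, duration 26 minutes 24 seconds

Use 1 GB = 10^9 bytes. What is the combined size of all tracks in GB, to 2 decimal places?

2.62 GB

Track A: 24 minutes 26 seconds = 1,466 s; 11,025 × 1,466 × 3 × 2 = 96,975,900 bytes.
Track B: 56,000 × 601 × 1 × 2 = 67,312,000 bytes.
Track C: 24,000 × 208 × 2 × 2 = 19,968,000 bytes.
Track D: 26 minutes 24 seconds = 1,584 s; 384,000 × 1,584 × 2 × 2 = 2,433,024,000 bytes.
Total = 2,617,279,900 bytes = 2.62 GB.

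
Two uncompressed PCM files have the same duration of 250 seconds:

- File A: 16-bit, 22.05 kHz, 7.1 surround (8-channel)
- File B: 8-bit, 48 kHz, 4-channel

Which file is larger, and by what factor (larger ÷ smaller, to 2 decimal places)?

File A, by a factor of 1.84

File A: 22,050 × 2 × 8 = 352,800 bytes/s.
File B: 48,000 × 1 × 4 = 192,000 bytes/s.
File A is larger; ratio = 88,200,000 / 48,000,000 = 1.84.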